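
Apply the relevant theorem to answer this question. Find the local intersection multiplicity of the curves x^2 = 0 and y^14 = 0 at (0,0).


The intersection multiplicity of V(x^a) and V(y^b) at the origin is:
I(O; V(x^2), V(y^14)) = dim_k(k[x,y]/(x^2, y^14))
A basis for k[x,y]/(x^2, y^14) is the set of monomials x^i * y^j
where 0 <= i < 2 and 0 <= j < 14.
The number of such monomials is 2 * 14 = 28

28


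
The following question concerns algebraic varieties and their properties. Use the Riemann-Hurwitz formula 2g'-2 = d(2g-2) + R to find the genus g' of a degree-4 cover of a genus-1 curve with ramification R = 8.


Riemann-Hurwitz formula: 2g' - 2 = d(2g - 2) + R
Given: d = 4, g = 1, R = 8
2g' - 2 = 4*(2*1 - 2) + 8
2g' - 2 = 4*0 + 8
2g' - 2 = 0 + 8 = 8
2g' = 10
g' = 5

5


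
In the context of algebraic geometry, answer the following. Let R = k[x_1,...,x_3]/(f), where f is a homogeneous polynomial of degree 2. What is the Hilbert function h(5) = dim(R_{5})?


For R = k[x_1,...,x_n]/(f) with f homogeneous of degree e:
The Hilbert series is (1 - t^e)/(1 - t)^n.
So h(d) = C(d+n-1, n-1) - C(d-e+n-1, n-1) for d >= e.
With n=3, e=2, d=5:
C(5+3-1, 3-1) = C(7, 2) = 21
C(5-2+3-1, 3-1) = C(5, 2) = 10
h(5) = 21 - 10 = 11

11


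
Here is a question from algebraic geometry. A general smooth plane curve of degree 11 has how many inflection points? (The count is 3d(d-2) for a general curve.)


For a general smooth plane curve C of degree d, the inflection points are
the intersection of C with its Hessian curve, which has degree 3(d-2).
By Bezout, the total intersection number is d * 3(d-2) = 11 * 27 = 297.
For a general curve every flex is ordinary, so each contributes
multiplicity 1 to C·Hess(C), and the number of distinct inflection
points is 3d(d-2).
Inflection points = 3*11*(11-2) = 3*11*9 = 297

297


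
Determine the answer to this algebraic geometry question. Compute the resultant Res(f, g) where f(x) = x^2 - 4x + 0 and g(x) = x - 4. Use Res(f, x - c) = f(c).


For Res(f, x - c), we evaluate f at x = c.
f(4) = 4^2 - 4*4 + 0
= 16 - 16 + 0
= 0 + 0 = 0
Res(f, g) = 0

0


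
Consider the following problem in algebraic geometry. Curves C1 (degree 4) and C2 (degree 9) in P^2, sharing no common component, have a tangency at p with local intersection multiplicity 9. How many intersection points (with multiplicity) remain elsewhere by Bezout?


By Bezout's theorem, the total intersection number is d1 * d2.
Total = 4 * 9 = 36
Intersection multiplicity at p = 9
Remaining intersections = 36 - 9 = 27

27


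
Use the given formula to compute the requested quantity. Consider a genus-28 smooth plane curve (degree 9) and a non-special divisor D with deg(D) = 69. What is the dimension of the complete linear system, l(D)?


First, compute the genus of a smooth plane curve of degree 9:
g = (d-1)(d-2)/2 = (9-1)(9-2)/2 = 28
For a non-special divisor D (i.e., h^1(D) = 0), Riemann-Roch gives:
l(D) = deg(D) - g + 1
Since deg(D) = 69 >= 2g - 1 = 55, D is non-special.
l(D) = 69 - 28 + 1 = 42

42


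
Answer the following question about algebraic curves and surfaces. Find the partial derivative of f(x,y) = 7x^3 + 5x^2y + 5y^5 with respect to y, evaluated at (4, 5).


df/dy = 5*x^2 + 5*5*y^4
At (4,5): 5*4^2 + 5*5*5^4
= 80 + 15625
= 15705

15705


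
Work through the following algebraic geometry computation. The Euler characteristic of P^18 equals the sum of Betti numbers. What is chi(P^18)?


The complex projective space P^18 has one cell in each even real dimension 0, 2, ..., 36.
The cohomology groups are H^{2k}(P^18) = Z for k = 0,...,18, and 0 otherwise.
Euler characteristic = sum of Betti numbers = 1 per even-dimensional cohomology group.
chi(P^18) = 18 + 1 = 19

19


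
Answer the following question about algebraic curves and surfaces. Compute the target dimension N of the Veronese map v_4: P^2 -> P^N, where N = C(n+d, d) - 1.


The Veronese embedding v_d: P^n -> P^N maps each point to all
degree-d monomials in n+1 homogeneous coordinates.
N = C(n+d, d) - 1
N = C(2+4, 4) - 1
N = C(6, 4) - 1
C(6, 4) = 15
N = 15 - 1 = 14

14


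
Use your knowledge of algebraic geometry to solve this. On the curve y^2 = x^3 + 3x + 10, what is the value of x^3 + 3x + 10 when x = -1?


Compute x^3 + 3x + 10 at x = -1:
x^3 = (-1)^3 = -1
3*x = 3*(-1) = -3
Sum: -1 - 3 + 10 = 6

6


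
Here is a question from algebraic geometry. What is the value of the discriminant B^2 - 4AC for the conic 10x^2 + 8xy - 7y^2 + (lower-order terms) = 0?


The discriminant of a conic Ax^2 + Bxy + Cy^2 + ... = 0 is B^2 - 4AC.
B^2 = 8^2 = 64
4AC = 4*10*(-7) = -280
Discriminant = 64 + 280 = 344

344


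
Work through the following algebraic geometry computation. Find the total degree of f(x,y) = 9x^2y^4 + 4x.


Examine each term for its total degree (sum of exponents).
  Term '9x^2y^4' has total degree 2+4 = 6.
  Term '4x' has total degree 1+0 = 1.
The maximum total degree among all terms is 6.

6


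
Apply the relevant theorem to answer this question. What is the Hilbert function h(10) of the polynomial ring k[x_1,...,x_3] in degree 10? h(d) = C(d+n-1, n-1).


The Hilbert function for the polynomial ring in 3 variables is:
h(d) = C(d+n-1, n-1)
h(10) = C(10+3-1, 3-1) = C(12, 2)
= 12! / (2! * 10!)
= 66

66


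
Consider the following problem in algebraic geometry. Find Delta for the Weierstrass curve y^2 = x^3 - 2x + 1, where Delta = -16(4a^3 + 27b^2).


Compute each component:
4a^3 = 4*(-2)^3 = 4*(-8) = -32
27b^2 = 27*1^2 = 27*1 = 27
4a^3 + 27b^2 = -32 + 27 = -5
Delta = -16*(-5) = 80

80


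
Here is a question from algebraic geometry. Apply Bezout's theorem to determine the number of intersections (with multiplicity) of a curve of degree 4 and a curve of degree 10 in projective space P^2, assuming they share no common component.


Bezout's theorem states the intersection count equals the product of degrees.
Intersection count = 4 * 10 = 40

40


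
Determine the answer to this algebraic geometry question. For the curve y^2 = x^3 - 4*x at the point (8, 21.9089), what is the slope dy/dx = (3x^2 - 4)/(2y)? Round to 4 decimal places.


Using implicit differentiation of y^2 = x^3 - 4*x:
2y * dy/dx = 3x^2 - 4
dy/dx = (3x^2 - 4)/(2y)
Numerator: 3*8^2 - 4 = 188
Denominator: 2*21.9089 = 43.8178
dy/dx = 188/43.8178 = 4.2905

4.2905


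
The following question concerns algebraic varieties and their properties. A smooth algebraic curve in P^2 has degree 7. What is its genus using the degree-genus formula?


Using the genus formula for smooth plane curves:
g = (d-1)(d-2)/2
g = (7-1)(7-2)/2
g = 6*5/2
g = 30/2 = 15

15


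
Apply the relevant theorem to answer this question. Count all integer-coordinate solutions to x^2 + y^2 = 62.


Systematically check integer values of x where x^2 <= 62.
For each valid x, check if 62 - x^2 is a perfect square.
Total integer solutions found: 0

0


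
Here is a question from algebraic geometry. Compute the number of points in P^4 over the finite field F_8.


P^4(F_8) has (q^(n+1) - 1)/(q - 1) points.
= 8^4 + 8^3 + 8^2 + 8^1 + 8^0
= 4096 + 512 + 64 + 8 + 1
= 4681

4681


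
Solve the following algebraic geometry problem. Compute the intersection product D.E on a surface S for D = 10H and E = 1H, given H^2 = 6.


Using bilinearity of the intersection pairing on a surface S:
(aH).(bH) = ab * (H.H)
We have H^2 = 6.
D.E = (10H).(1H) = 10*1*6
= 10*6
= 60

60


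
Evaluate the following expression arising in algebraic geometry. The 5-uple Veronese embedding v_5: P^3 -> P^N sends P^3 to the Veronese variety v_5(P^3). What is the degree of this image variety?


The Veronese variety v_5(P^3) has degree d^r.
d^r = 5^3 = 125

125


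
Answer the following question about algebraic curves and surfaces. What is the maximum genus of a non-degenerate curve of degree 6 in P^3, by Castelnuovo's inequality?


Castelnuovo's bound: write d - 1 = m(r-1) + epsilon with 0 <= epsilon < r-1.
d - 1 = 6 - 1 = 5
r - 1 = 3 - 1 = 2
5 = 2*2 + 1, so m = 2, epsilon = 1
pi(d, r) = m(m-1)(r-1)/2 + m*epsilon
= 2*1*2/2 + 2*1
= 4/2 + 2
= 2 + 2 = 4

4


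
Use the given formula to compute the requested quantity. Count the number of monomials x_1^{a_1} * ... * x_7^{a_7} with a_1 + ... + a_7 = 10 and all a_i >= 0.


The number of degree-10 monomials in 7 variables is C(d+n-1, n-1).
= C(10+7-1, 7-1) = C(16, 6)
= 8008

8008


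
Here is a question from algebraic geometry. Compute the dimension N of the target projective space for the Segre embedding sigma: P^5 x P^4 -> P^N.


The Segre embedding maps P^m x P^n into P^N via
all products of coordinates from each factor.
N = (m+1)(n+1) - 1
N = (5+1)(4+1) - 1
N = 6*5 - 1
N = 30 - 1 = 29

29


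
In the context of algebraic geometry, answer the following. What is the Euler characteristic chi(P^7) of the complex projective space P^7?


The complex projective space P^7 has one cell in each even real dimension 0, 2, ..., 14.
The cohomology groups are H^{2k}(P^7) = Z for k = 0,...,7, and 0 otherwise.
Euler characteristic = sum of Betti numbers = 1 per even-dimensional cohomology group.
chi(P^7) = 7 + 1 = 8

8


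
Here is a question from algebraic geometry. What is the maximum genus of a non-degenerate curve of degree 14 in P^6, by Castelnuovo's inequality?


Castelnuovo's bound: write d - 1 = m(r-1) + epsilon with 0 <= epsilon < r-1.
d - 1 = 14 - 1 = 13
r - 1 = 6 - 1 = 5
13 = 2*5 + 3, so m = 2, epsilon = 3
pi(d, r) = m(m-1)(r-1)/2 + m*epsilon
= 2*1*5/2 + 2*3
= 10/2 + 6
= 5 + 6 = 11

11


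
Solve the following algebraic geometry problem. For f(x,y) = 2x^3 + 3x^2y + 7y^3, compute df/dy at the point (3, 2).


df/dy = 3*x^2 + 3*7*y^2
At (3,2): 3*3^2 + 3*7*2^2
= 27 + 84
= 111

111


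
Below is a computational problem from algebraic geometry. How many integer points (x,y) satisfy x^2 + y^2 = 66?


Systematically check integer values of x where x^2 <= 66.
For each valid x, check if 66 - x^2 is a perfect square.
Total integer solutions found: 0

0


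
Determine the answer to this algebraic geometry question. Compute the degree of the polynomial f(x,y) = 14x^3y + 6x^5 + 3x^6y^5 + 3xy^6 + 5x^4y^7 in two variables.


Examine each term for its total degree (sum of exponents).
  Term '14x^3y' has total degree 3+1 = 4.
  Term '6x^5' has total degree 5+0 = 5.
  Term '3x^6y^5' has total degree 6+5 = 11.
  Term '3xy^6' has total degree 1+6 = 7.
  Term '5x^4y^7' has total degree 4+7 = 11.
The maximum total degree among all terms is 11.

11


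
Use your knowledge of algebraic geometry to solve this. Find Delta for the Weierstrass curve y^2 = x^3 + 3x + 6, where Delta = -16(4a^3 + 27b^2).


Compute each component:
4a^3 = 4*3^3 = 4*27 = 108
27b^2 = 27*6^2 = 27*36 = 972
4a^3 + 27b^2 = 108 + 972 = 1080
Delta = -16*1080 = -17280

-17280


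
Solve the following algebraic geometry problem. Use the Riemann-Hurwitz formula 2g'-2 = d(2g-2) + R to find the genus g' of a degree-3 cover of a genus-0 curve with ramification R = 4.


Riemann-Hurwitz formula: 2g' - 2 = d(2g - 2) + R
Given: d = 3, g = 0, R = 4
2g' - 2 = 3*(2*0 - 2) + 4
2g' - 2 = 3*(-2) + 4
2g' - 2 = -6 + 4 = -2
2g' = 0
g' = 0

0


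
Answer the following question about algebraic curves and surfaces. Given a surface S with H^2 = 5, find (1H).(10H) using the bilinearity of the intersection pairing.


Using bilinearity of the intersection pairing on a surface S:
(aH).(bH) = ab * (H.H)
We have H^2 = 5.
D.E = (1H).(10H) = 1*10*5
= 10*5
= 50

50


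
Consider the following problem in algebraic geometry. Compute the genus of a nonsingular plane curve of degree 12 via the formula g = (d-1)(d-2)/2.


Using the genus formula for smooth plane curves:
g = (d-1)(d-2)/2
g = (12-1)(12-2)/2
g = 11*10/2
g = 110/2 = 55

55


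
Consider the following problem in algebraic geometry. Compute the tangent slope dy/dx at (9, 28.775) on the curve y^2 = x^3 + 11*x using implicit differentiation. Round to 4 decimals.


Using implicit differentiation of y^2 = x^3 + 11*x:
2y * dy/dx = 3x^2 + 11
dy/dx = (3x^2 + 11)/(2y)
Numerator: 3*9^2 + 11 = 254
Denominator: 2*28.775 = 57.55
dy/dx = 254/57.55 = 4.4136

4.4136


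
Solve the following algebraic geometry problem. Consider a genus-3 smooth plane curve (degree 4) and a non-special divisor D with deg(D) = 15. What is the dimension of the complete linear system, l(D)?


First, compute the genus of a smooth plane curve of degree 4:
g = (d-1)(d-2)/2 = (4-1)(4-2)/2 = 3
For a non-special divisor D (i.e., h^1(D) = 0), Riemann-Roch gives:
l(D) = deg(D) - g + 1
Since deg(D) = 15 >= 2g - 1 = 5, D is non-special.
l(D) = 15 - 3 + 1 = 13

13


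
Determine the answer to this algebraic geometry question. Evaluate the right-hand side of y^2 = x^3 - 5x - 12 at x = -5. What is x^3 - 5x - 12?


Compute x^3 - 5x - 12 at x = -5:
x^3 = (-5)^3 = -125
(-5)*x = (-5)*(-5) = 25
Sum: -125 + 25 - 12 = -112

-112


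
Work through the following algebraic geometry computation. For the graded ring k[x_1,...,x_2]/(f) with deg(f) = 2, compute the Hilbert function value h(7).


For R = k[x_1,...,x_n]/(f) with f homogeneous of degree e:
The Hilbert series is (1 - t^e)/(1 - t)^n.
So h(d) = C(d+n-1, n-1) - C(d-e+n-1, n-1) for d >= e.
With n=2, e=2, d=7:
C(7+2-1, 2-1) = C(8, 1) = 8
C(7-2+2-1, 2-1) = C(6, 1) = 6
h(7) = 8 - 6 = 2

2


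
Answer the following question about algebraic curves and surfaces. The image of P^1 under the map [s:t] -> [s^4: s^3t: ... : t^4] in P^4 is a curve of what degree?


The rational normal curve in P^4 is the image of P^1 under the 4-uple Veronese.
A general hyperplane in P^4 pulls back to a degree-4 form on P^1, which has 4 zeros,
so the curve meets a general hyperplane in 4 points. Degree = 4.

4


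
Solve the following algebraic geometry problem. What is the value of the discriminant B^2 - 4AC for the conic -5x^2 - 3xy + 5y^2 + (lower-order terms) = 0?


The discriminant of a conic Ax^2 + Bxy + Cy^2 + ... = 0 is B^2 - 4AC.
B^2 = (-3)^2 = 9
4AC = 4*(-5)*5 = -100
Discriminant = 9 + 100 = 109

109


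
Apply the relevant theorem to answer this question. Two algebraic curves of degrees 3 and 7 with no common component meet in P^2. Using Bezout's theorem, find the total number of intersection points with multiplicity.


Bezout's theorem states the intersection count equals the product of degrees.
Intersection count = 3 * 7 = 21

21


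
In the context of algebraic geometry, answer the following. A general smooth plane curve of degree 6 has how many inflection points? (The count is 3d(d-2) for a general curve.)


For a general smooth plane curve C of degree d, the inflection points are
the intersection of C with its Hessian curve, which has degree 3(d-2).
By Bezout, the total intersection number is d * 3(d-2) = 6 * 12 = 72.
For a general curve every flex is ordinary, so each contributes
multiplicity 1 to C·Hess(C), and the number of distinct inflection
points is 3d(d-2).
Inflection points = 3*6*(6-2) = 3*6*4 = 72

72


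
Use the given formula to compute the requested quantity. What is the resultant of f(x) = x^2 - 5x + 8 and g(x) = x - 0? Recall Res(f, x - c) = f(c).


For Res(f, x - c), we evaluate f at x = c.
f(0) = 0^2 - 5*0 + 8
= 0 + 0 + 8
= 0 + 8 = 8
Res(f, g) = 8

8


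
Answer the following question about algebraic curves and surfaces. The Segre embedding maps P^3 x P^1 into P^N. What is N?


The Segre embedding maps P^m x P^n into P^N via
all products of coordinates from each factor.
N = (m+1)(n+1) - 1
N = (3+1)(1+1) - 1
N = 4*2 - 1
N = 8 - 1 = 7

7


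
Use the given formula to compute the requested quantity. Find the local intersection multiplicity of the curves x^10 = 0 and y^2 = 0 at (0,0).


The intersection multiplicity of V(x^a) and V(y^b) at the origin is:
I(O; V(x^10), V(y^2)) = dim_k(k[x,y]/(x^10, y^2))
A basis for k[x,y]/(x^10, y^2) is the set of monomials x^i * y^j
where 0 <= i < 10 and 0 <= j < 2.
The number of such monomials is 10 * 2 = 20

20


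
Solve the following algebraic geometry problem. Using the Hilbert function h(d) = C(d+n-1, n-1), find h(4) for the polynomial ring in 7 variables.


The Hilbert function for the polynomial ring in 7 variables is:
h(d) = C(d+n-1, n-1)
h(4) = C(4+7-1, 7-1) = C(10, 6)
= 10! / (6! * 4!)
= 210

210


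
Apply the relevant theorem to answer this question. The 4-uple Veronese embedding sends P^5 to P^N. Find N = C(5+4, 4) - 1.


The Veronese embedding v_d: P^n -> P^N maps each point to all
degree-d monomials in n+1 homogeneous coordinates.
N = C(n+d, d) - 1
N = C(5+4, 4) - 1
N = C(9, 4) - 1
C(9, 4) = 126
N = 126 - 1 = 125

125


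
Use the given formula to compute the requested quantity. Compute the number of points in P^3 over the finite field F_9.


P^3(F_9) has (q^(n+1) - 1)/(q - 1) points.
= 9^3 + 9^2 + 9^1 + 9^0
= 729 + 81 + 9 + 1
= 820

820


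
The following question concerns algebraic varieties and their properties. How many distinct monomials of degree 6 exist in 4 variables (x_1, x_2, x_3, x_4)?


The number of degree-6 monomials in 4 variables is C(d+n-1, n-1).
= C(6+4-1, 4-1) = C(9, 3)
= 84

84


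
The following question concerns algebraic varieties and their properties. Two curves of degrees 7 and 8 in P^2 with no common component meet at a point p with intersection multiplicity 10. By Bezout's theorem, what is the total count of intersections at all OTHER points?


By Bezout's theorem, the total intersection number is d1 * d2.
Total = 7 * 8 = 56
Intersection multiplicity at p = 10
Remaining intersections = 56 - 10 = 46

46


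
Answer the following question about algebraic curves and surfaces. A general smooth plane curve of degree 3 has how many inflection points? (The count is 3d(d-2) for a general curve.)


For a general smooth plane curve C of degree d, the inflection points are
the intersection of C with its Hessian curve, which has degree 3(d-2).
By Bezout, the total intersection number is d * 3(d-2) = 3 * 3 = 9.
For a general curve every flex is ordinary, so each contributes
multiplicity 1 to C·Hess(C), and the number of distinct inflection
points is 3d(d-2).
Inflection points = 3*3*(3-2) = 3*3*1 = 9

9


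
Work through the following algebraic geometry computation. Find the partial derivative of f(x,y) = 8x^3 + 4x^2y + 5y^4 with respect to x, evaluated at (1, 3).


df/dx = 3*8*x^2 + 2*4*x^1*y
At (1,3): 3*8*1^2 + 2*4*1^1*3
= 24 + 24
= 48

48


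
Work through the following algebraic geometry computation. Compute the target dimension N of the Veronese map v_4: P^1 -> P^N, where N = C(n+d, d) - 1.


The Veronese embedding v_d: P^n -> P^N maps each point to all
degree-d monomials in n+1 homogeneous coordinates.
N = C(n+d, d) - 1
N = C(1+4, 4) - 1
N = C(5, 4) - 1
C(5, 4) = 5
N = 5 - 1 = 4

4


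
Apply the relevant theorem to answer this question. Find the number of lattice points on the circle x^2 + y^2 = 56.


Systematically check integer values of x where x^2 <= 56.
For each valid x, check if 56 - x^2 is a perfect square.
Total integer solutions found: 0

0


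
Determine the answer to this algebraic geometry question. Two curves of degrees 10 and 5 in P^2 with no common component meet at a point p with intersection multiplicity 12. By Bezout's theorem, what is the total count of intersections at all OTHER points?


By Bezout's theorem, the total intersection number is d1 * d2.
Total = 10 * 5 = 50
Intersection multiplicity at p = 12
Remaining intersections = 50 - 12 = 38

38


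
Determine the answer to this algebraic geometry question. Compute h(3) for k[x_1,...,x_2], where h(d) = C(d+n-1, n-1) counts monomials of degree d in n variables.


The Hilbert function for the polynomial ring in 2 variables is:
h(d) = C(d+n-1, n-1)
h(3) = C(3+2-1, 2-1) = C(4, 1)
= 4! / (1! * 3!)
= 4

4


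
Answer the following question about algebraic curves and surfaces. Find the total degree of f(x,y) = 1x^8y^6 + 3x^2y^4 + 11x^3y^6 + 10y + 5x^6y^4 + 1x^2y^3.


Examine each term for its total degree (sum of exponents).
  Term '1x^8y^6' has total degree 8+6 = 14.
  Term '3x^2y^4' has total degree 2+4 = 6.
  Term '11x^3y^6' has total degree 3+6 = 9.
  Term '10y' has total degree 0+1 = 1.
  Term '5x^6y^4' has total degree 6+4 = 10.
  Term '1x^2y^3' has total degree 2+3 = 5.
The maximum total degree among all terms is 14.

14


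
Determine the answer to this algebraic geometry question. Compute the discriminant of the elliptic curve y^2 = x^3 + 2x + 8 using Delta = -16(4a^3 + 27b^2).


Compute each component:
4a^3 = 4*2^3 = 4*8 = 32
27b^2 = 27*8^2 = 27*64 = 1728
4a^3 + 27b^2 = 32 + 1728 = 1760
Delta = -16*1760 = -28160

-28160


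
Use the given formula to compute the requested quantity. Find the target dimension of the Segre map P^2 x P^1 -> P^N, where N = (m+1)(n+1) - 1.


The Segre embedding maps P^m x P^n into P^N via
all products of coordinates from each factor.
N = (m+1)(n+1) - 1
N = (2+1)(1+1) - 1
N = 3*2 - 1
N = 6 - 1 = 5

5


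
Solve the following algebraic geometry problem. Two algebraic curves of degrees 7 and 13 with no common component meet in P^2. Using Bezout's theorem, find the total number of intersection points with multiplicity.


Bezout's theorem states the intersection count equals the product of degrees.
Intersection count = 7 * 13 = 91

91


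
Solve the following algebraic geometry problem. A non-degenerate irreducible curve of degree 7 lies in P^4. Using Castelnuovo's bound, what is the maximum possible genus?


Castelnuovo's bound: write d - 1 = m(r-1) + epsilon with 0 <= epsilon < r-1.
d - 1 = 7 - 1 = 6
r - 1 = 4 - 1 = 3
6 = 2*3 + 0, so m = 2, epsilon = 0
pi(d, r) = m(m-1)(r-1)/2 + m*epsilon
= 2*1*3/2 + 2*0
= 6/2 + 0
= 3 + 0 = 3

3


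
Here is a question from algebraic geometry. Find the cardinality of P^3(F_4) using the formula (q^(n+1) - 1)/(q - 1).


P^3(F_4) has (q^(n+1) - 1)/(q - 1) points.
= 4^3 + 4^2 + 4^1 + 4^0
= 64 + 16 + 4 + 1
= 85

85


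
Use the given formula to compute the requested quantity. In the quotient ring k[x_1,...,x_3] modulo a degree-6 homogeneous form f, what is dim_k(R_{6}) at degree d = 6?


For R = k[x_1,...,x_n]/(f) with f homogeneous of degree e:
The Hilbert series is (1 - t^e)/(1 - t)^n.
So h(d) = C(d+n-1, n-1) - C(d-e+n-1, n-1) for d >= e.
With n=3, e=6, d=6:
C(6+3-1, 3-1) = C(8, 2) = 28
C(6-6+3-1, 3-1) = C(2, 2) = 1
h(6) = 28 - 1 = 27

27


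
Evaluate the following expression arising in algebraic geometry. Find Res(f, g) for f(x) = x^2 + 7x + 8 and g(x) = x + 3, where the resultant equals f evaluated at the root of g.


For Res(f, x - c), we evaluate f at x = c.
f(-3) = (-3)^2 + 7*(-3) + 8
= 9 - 21 + 8
= -12 + 8 = -4
Res(f, g) = -4

-4


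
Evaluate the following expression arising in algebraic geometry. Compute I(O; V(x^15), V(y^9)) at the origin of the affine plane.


The intersection multiplicity of V(x^a) and V(y^b) at the origin is:
I(O; V(x^15), V(y^9)) = dim_k(k[x,y]/(x^15, y^9))
A basis for k[x,y]/(x^15, y^9) is the set of monomials x^i * y^j
where 0 <= i < 15 and 0 <= j < 9.
The number of such monomials is 15 * 9 = 135

135


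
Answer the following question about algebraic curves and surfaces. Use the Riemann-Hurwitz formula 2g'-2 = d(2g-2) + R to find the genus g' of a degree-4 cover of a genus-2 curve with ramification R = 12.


Riemann-Hurwitz formula: 2g' - 2 = d(2g - 2) + R
Given: d = 4, g = 2, R = 12
2g' - 2 = 4*(2*2 - 2) + 12
2g' - 2 = 4*2 + 12
2g' - 2 = 8 + 12 = 20
2g' = 22
g' = 11

11


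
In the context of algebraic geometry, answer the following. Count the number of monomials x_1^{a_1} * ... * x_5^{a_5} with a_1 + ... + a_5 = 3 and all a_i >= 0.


The number of degree-3 monomials in 5 variables is C(d+n-1, n-1).
= C(3+5-1, 5-1) = C(7, 4)
= 35

35


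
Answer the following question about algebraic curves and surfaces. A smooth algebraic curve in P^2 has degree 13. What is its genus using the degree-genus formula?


Using the genus formula for smooth plane curves:
g = (d-1)(d-2)/2
g = (13-1)(13-2)/2
g = 12*11/2
g = 132/2 = 66

66


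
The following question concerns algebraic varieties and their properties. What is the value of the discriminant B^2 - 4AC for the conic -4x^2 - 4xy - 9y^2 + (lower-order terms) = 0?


The discriminant of a conic Ax^2 + Bxy + Cy^2 + ... = 0 is B^2 - 4AC.
B^2 = (-4)^2 = 16
4AC = 4*(-4)*(-9) = 144
Discriminant = 16 - 144 = -128

-128


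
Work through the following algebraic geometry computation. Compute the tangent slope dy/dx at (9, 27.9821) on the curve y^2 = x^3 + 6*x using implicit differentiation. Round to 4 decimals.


Using implicit differentiation of y^2 = x^3 + 6*x:
2y * dy/dx = 3x^2 + 6
dy/dx = (3x^2 + 6)/(2y)
Numerator: 3*9^2 + 6 = 249
Denominator: 2*27.9821 = 55.9642
dy/dx = 249/55.9642 = 4.4493

4.4493


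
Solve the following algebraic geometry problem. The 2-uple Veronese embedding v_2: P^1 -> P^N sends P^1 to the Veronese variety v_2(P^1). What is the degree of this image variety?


The Veronese variety v_2(P^1) has degree d^r.
d^r = 2^1 = 2

2


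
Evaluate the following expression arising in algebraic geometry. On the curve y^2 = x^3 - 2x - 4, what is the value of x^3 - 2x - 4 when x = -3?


Compute x^3 - 2x - 4 at x = -3:
x^3 = (-3)^3 = -27
(-2)*x = (-2)*(-3) = 6
Sum: -27 + 6 - 4 = -25

-25


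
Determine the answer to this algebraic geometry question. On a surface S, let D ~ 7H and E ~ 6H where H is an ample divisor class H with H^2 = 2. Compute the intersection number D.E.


Using bilinearity of the intersection pairing on a surface S:
(aH).(bH) = ab * (H.H)
We have H^2 = 2.
D.E = (7H).(6H) = 7*6*2
= 42*2
= 84

84


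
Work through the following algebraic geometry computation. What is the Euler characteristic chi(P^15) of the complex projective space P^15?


The complex projective space P^15 has one cell in each even real dimension 0, 2, ..., 30.
The cohomology groups are H^{2k}(P^15) = Z for k = 0,...,15, and 0 otherwise.
Euler characteristic = sum of Betti numbers = 1 per even-dimensional cohomology group.
chi(P^15) = 15 + 1 = 16

16


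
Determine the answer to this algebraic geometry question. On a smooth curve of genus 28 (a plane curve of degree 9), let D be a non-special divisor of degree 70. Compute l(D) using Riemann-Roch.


First, compute the genus of a smooth plane curve of degree 9:
g = (d-1)(d-2)/2 = (9-1)(9-2)/2 = 28
For a non-special divisor D (i.e., h^1(D) = 0), Riemann-Roch gives:
l(D) = deg(D) - g + 1
Since deg(D) = 70 >= 2g - 1 = 55, D is non-special.
l(D) = 70 - 28 + 1 = 43

43


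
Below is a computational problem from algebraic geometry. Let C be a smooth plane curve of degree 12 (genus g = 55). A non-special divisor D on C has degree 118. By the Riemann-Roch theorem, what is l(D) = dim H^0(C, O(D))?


First, compute the genus of a smooth plane curve of degree 12:
g = (d-1)(d-2)/2 = (12-1)(12-2)/2 = 55
For a non-special divisor D (i.e., h^1(D) = 0), Riemann-Roch gives:
l(D) = deg(D) - g + 1
Since deg(D) = 118 >= 2g - 1 = 109, D is non-special.
l(D) = 118 - 55 + 1 = 64

64


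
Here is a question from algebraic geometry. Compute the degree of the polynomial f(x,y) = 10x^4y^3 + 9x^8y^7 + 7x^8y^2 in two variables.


Examine each term for its total degree (sum of exponents).
  Term '10x^4y^3' has total degree 4+3 = 7.
  Term '9x^8y^7' has total degree 8+7 = 15.
  Term '7x^8y^2' has total degree 8+2 = 10.
The maximum total degree among all terms is 15.

15


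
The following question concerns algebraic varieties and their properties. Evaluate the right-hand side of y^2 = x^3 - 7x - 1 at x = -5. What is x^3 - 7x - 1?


Compute x^3 - 7x - 1 at x = -5:
x^3 = (-5)^3 = -125
(-7)*x = (-7)*(-5) = 35
Sum: -125 + 35 - 1 = -91

-91


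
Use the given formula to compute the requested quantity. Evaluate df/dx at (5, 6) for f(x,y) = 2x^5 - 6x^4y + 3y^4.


df/dx = 5*2*x^4 + 4*(-6)*x^3*y
At (5,6): 5*2*5^4 + 4*(-6)*5^3*6
= 6250 - 18000
= -11750

-11750


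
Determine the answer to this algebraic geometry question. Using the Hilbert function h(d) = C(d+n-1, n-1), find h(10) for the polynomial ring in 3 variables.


The Hilbert function for the polynomial ring in 3 variables is:
h(d) = C(d+n-1, n-1)
h(10) = C(10+3-1, 3-1) = C(12, 2)
= 12! / (2! * 10!)
= 66

66


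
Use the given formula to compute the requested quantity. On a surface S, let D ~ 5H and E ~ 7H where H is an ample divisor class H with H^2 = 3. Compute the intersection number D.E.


Using bilinearity of the intersection pairing on a surface S:
(aH).(bH) = ab * (H.H)
We have H^2 = 3.
D.E = (5H).(7H) = 5*7*3
= 35*3
= 105

105


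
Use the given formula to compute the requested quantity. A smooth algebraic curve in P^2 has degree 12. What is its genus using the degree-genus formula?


Using the genus formula for smooth plane curves:
g = (d-1)(d-2)/2
g = (12-1)(12-2)/2
g = 11*10/2
g = 110/2 = 55

55


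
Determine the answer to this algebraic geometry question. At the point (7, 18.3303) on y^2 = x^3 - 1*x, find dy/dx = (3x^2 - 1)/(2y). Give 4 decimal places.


Using implicit differentiation of y^2 = x^3 - 1*x:
2y * dy/dx = 3x^2 - 1
dy/dx = (3x^2 - 1)/(2y)
Numerator: 3*7^2 - 1 = 146
Denominator: 2*18.3303 = 36.6606
dy/dx = 146/36.6606 = 3.9825

3.9825


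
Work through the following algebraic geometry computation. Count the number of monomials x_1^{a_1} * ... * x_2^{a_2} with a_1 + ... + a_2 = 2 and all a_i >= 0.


The number of degree-2 monomials in 2 variables is C(d+n-1, n-1).
= C(2+2-1, 2-1) = C(3, 1)
= 3

3


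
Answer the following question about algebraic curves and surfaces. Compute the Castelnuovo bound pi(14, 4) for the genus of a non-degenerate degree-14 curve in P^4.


Castelnuovo's bound: write d - 1 = m(r-1) + epsilon with 0 <= epsilon < r-1.
d - 1 = 14 - 1 = 13
r - 1 = 4 - 1 = 3
13 = 4*3 + 1, so m = 4, epsilon = 1
pi(d, r) = m(m-1)(r-1)/2 + m*epsilon
= 4*3*3/2 + 4*1
= 36/2 + 4
= 18 + 4 = 22

22


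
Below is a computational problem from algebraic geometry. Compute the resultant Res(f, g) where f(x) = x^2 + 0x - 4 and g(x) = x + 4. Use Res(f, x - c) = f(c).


For Res(f, x - c), we evaluate f at x = c.
f(-4) = (-4)^2 + 0*(-4) - 4
= 16 + 0 - 4
= 16 - 4 = 12
Res(f, g) = 12

12


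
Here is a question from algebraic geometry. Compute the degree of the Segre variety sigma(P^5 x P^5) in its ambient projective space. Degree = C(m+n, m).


The degree of the Segre variety P^5 x P^5 is C(m+n, m).
= C(10, 5)
= 252

252


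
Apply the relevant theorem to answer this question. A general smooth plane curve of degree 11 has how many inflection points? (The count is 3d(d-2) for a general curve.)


For a general smooth plane curve C of degree d, the inflection points are
the intersection of C with its Hessian curve, which has degree 3(d-2).
By Bezout, the total intersection number is d * 3(d-2) = 11 * 27 = 297.
For a general curve every flex is ordinary, so each contributes
multiplicity 1 to C·Hess(C), and the number of distinct inflection
points is 3d(d-2).
Inflection points = 3*11*(11-2) = 3*11*9 = 297

297


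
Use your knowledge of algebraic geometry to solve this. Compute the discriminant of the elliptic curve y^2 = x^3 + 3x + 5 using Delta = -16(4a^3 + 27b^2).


Compute each component:
4a^3 = 4*3^3 = 4*27 = 108
27b^2 = 27*5^2 = 27*25 = 675
4a^3 + 27b^2 = 108 + 675 = 783
Delta = -16*783 = -12528

-12528


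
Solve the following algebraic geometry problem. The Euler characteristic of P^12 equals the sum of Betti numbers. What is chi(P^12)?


The complex projective space P^12 has one cell in each even real dimension 0, 2, ..., 24.
The cohomology groups are H^{2k}(P^12) = Z for k = 0,...,12, and 0 otherwise.
Euler characteristic = sum of Betti numbers = 1 per even-dimensional cohomology group.
chi(P^12) = 12 + 1 = 13

13


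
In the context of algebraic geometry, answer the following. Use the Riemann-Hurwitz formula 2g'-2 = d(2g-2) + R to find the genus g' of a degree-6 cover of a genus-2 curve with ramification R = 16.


Riemann-Hurwitz formula: 2g' - 2 = d(2g - 2) + R
Given: d = 6, g = 2, R = 16
2g' - 2 = 6*(2*2 - 2) + 16
2g' - 2 = 6*2 + 16
2g' - 2 = 12 + 16 = 28
2g' = 30
g' = 15

15


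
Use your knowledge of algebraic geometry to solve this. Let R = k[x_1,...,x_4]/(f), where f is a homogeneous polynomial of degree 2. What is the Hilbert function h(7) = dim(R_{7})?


For R = k[x_1,...,x_n]/(f) with f homogeneous of degree e:
The Hilbert series is (1 - t^e)/(1 - t)^n.
So h(d) = C(d+n-1, n-1) - C(d-e+n-1, n-1) for d >= e.
With n=4, e=2, d=7:
C(7+4-1, 4-1) = C(10, 3) = 120
C(7-2+4-1, 4-1) = C(8, 3) = 56
h(7) = 120 - 56 = 64

64


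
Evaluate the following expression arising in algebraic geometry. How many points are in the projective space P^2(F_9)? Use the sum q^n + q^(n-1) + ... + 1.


P^2(F_9) has (q^(n+1) - 1)/(q - 1) points.
= 9^2 + 9^1 + 9^0
= 81 + 9 + 1
= 91

91


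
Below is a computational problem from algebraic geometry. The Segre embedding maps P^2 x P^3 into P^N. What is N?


The Segre embedding maps P^m x P^n into P^N via
all products of coordinates from each factor.
N = (m+1)(n+1) - 1
N = (2+1)(3+1) - 1
N = 3*4 - 1
N = 12 - 1 = 11

11


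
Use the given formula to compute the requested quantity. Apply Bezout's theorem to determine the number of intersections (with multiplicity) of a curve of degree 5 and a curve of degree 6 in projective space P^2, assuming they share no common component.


Bezout's theorem states the intersection count equals the product of degrees.
Intersection count = 5 * 6 = 30

30


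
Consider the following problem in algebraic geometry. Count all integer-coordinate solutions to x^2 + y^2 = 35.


Systematically check integer values of x where x^2 <= 35.
For each valid x, check if 35 - x^2 is a perfect square.
Total integer solutions found: 0

0


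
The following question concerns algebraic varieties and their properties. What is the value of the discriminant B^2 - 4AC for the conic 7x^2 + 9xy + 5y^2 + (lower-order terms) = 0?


The discriminant of a conic Ax^2 + Bxy + Cy^2 + ... = 0 is B^2 - 4AC.
B^2 = 9^2 = 81
4AC = 4*7*5 = 140
Discriminant = 81 - 140 = -59

-59


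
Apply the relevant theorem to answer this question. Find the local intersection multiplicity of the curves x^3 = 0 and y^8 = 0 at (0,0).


The intersection multiplicity of V(x^a) and V(y^b) at the origin is:
I(O; V(x^3), V(y^8)) = dim_k(k[x,y]/(x^3, y^8))
A basis for k[x,y]/(x^3, y^8) is the set of monomials x^i * y^j
where 0 <= i < 3 and 0 <= j < 8.
The number of such monomials is 3 * 8 = 24

24


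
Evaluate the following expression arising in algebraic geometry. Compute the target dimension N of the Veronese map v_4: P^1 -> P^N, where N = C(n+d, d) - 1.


The Veronese embedding v_d: P^n -> P^N maps each point to all
degree-d monomials in n+1 homogeneous coordinates.
N = C(n+d, d) - 1
N = C(1+4, 4) - 1
N = C(5, 4) - 1
C(5, 4) = 5
N = 5 - 1 = 4

4


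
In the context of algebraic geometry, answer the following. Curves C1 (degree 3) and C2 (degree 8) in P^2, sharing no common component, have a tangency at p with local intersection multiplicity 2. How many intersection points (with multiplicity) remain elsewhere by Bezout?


By Bezout's theorem, the total intersection number is d1 * d2.
Total = 3 * 8 = 24
Intersection multiplicity at p = 2
Remaining intersections = 24 - 2 = 22

22


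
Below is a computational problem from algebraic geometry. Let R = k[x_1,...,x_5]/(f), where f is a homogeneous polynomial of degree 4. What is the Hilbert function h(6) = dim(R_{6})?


For R = k[x_1,...,x_n]/(f) with f homogeneous of degree e:
The Hilbert series is (1 - t^e)/(1 - t)^n.
So h(d) = C(d+n-1, n-1) - C(d-e+n-1, n-1) for d >= e.
With n=5, e=4, d=6:
C(6+5-1, 5-1) = C(10, 4) = 210
C(6-4+5-1, 5-1) = C(6, 4) = 15
h(6) = 210 - 15 = 195

195


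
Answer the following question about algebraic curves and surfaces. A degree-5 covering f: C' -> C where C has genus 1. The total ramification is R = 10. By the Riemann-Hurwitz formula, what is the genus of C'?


Riemann-Hurwitz formula: 2g' - 2 = d(2g - 2) + R
Given: d = 5, g = 1, R = 10
2g' - 2 = 5*(2*1 - 2) + 10
2g' - 2 = 5*0 + 10
2g' - 2 = 0 + 10 = 10
2g' = 12
g' = 6

6


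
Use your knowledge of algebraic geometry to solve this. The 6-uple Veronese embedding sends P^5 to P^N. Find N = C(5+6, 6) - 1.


The Veronese embedding v_d: P^n -> P^N maps each point to all
degree-d monomials in n+1 homogeneous coordinates.
N = C(n+d, d) - 1
N = C(5+6, 6) - 1
N = C(11, 6) - 1
C(11, 6) = 462
N = 462 - 1 = 461

461


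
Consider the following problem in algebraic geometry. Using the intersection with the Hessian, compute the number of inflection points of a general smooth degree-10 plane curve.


For a general smooth plane curve C of degree d, the inflection points are
the intersection of C with its Hessian curve, which has degree 3(d-2).
By Bezout, the total intersection number is d * 3(d-2) = 10 * 24 = 240.
For a general curve every flex is ordinary, so each contributes
multiplicity 1 to C·Hess(C), and the number of distinct inflection
points is 3d(d-2).
Inflection points = 3*10*(10-2) = 3*10*8 = 240

240


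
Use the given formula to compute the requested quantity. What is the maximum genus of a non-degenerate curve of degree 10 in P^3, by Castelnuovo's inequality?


Castelnuovo's bound: write d - 1 = m(r-1) + epsilon with 0 <= epsilon < r-1.
d - 1 = 10 - 1 = 9
r - 1 = 3 - 1 = 2
9 = 4*2 + 1, so m = 4, epsilon = 1
pi(d, r) = m(m-1)(r-1)/2 + m*epsilon
= 4*3*2/2 + 4*1
= 24/2 + 4
= 12 + 4 = 16

16


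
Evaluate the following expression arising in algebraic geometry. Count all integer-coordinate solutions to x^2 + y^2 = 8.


Systematically check integer values of x where x^2 <= 8.
For each valid x, check if 8 - x^2 is a perfect square.
x=2: 8 - 4 = 4, sqrt = 2 (valid)
Total integer solutions found: 4

4


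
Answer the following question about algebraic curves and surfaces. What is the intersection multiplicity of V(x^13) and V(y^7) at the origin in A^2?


The intersection multiplicity of V(x^a) and V(y^b) at the origin is:
I(O; V(x^13), V(y^7)) = dim_k(k[x,y]/(x^13, y^7))
A basis for k[x,y]/(x^13, y^7) is the set of monomials x^i * y^j
where 0 <= i < 13 and 0 <= j < 7.
The number of such monomials is 13 * 7 = 91

91


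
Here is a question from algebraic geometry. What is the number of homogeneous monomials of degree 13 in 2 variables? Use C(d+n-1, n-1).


The number of degree-13 monomials in 2 variables is C(d+n-1, n-1).
= C(13+2-1, 2-1) = C(14, 1)
= 14

14


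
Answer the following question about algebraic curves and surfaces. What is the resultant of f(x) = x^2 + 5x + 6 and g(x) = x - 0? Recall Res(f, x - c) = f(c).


For Res(f, x - c), we evaluate f at x = c.
f(0) = 0^2 + 5*0 + 6
= 0 + 0 + 6
= 0 + 6 = 6
Res(f, g) = 6

6


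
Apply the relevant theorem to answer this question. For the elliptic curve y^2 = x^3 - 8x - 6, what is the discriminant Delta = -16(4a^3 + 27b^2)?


Compute each component:
4a^3 = 4*(-8)^3 = 4*(-512) = -2048
27b^2 = 27*(-6)^2 = 27*36 = 972
4a^3 + 27b^2 = -2048 + 972 = -1076
Delta = -16*(-1076) = 17216

17216


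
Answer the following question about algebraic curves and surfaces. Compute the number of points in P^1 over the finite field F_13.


P^1(F_13) has (q^(n+1) - 1)/(q - 1) points.
= 13^1 + 13^0
= 13 + 1
= 14

14


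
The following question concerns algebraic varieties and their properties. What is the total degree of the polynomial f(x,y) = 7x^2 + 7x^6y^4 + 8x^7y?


Examine each term for its total degree (sum of exponents).
  Term '7x^2' has total degree 2+0 = 2.
  Term '7x^6y^4' has total degree 6+4 = 10.
  Term '8x^7y' has total degree 7+1 = 8.
The maximum total degree among all terms is 10.

10


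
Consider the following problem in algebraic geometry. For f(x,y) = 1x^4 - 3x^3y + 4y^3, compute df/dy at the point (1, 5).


df/dy = (-3)*x^3 + 3*4*y^2
At (1,5): (-3)*1^3 + 3*4*5^2
= -3 + 300
= 297

297


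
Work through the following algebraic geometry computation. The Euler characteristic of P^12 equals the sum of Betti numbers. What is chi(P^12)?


The complex projective space P^12 has one cell in each even real dimension 0, 2, ..., 24.
The cohomology groups are H^{2k}(P^12) = Z for k = 0,...,12, and 0 otherwise.
Euler characteristic = sum of Betti numbers = 1 per even-dimensional cohomology group.
chi(P^12) = 12 + 1 = 13

13
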